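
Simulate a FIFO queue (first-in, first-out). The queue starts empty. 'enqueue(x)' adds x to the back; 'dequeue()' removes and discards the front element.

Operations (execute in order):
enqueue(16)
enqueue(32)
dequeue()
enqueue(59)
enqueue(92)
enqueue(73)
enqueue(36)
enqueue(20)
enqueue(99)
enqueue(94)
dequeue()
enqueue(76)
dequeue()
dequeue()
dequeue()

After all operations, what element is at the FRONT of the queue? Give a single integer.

enqueue(16): queue = [16]
enqueue(32): queue = [16, 32]
dequeue(): queue = [32]
enqueue(59): queue = [32, 59]
enqueue(92): queue = [32, 59, 92]
enqueue(73): queue = [32, 59, 92, 73]
enqueue(36): queue = [32, 59, 92, 73, 36]
enqueue(20): queue = [32, 59, 92, 73, 36, 20]
enqueue(99): queue = [32, 59, 92, 73, 36, 20, 99]
enqueue(94): queue = [32, 59, 92, 73, 36, 20, 99, 94]
dequeue(): queue = [59, 92, 73, 36, 20, 99, 94]
enqueue(76): queue = [59, 92, 73, 36, 20, 99, 94, 76]
dequeue(): queue = [92, 73, 36, 20, 99, 94, 76]
dequeue(): queue = [73, 36, 20, 99, 94, 76]
dequeue(): queue = [36, 20, 99, 94, 76]

Answer: 36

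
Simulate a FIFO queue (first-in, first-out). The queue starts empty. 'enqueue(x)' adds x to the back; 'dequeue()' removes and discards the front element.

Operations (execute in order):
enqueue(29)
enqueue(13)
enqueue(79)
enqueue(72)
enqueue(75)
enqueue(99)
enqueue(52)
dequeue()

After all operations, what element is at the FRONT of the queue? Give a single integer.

Answer: 13

Derivation:
enqueue(29): queue = [29]
enqueue(13): queue = [29, 13]
enqueue(79): queue = [29, 13, 79]
enqueue(72): queue = [29, 13, 79, 72]
enqueue(75): queue = [29, 13, 79, 72, 75]
enqueue(99): queue = [29, 13, 79, 72, 75, 99]
enqueue(52): queue = [29, 13, 79, 72, 75, 99, 52]
dequeue(): queue = [13, 79, 72, 75, 99, 52]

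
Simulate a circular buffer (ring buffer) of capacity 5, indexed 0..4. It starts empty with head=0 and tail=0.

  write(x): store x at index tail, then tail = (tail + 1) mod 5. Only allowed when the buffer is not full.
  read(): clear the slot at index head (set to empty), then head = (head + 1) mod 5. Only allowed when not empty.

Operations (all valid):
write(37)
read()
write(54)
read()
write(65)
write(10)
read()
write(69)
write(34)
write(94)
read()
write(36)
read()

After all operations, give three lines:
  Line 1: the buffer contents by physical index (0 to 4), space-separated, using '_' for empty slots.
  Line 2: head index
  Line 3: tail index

Answer: 34 94 36 _ _
0
3

Derivation:
write(37): buf=[37 _ _ _ _], head=0, tail=1, size=1
read(): buf=[_ _ _ _ _], head=1, tail=1, size=0
write(54): buf=[_ 54 _ _ _], head=1, tail=2, size=1
read(): buf=[_ _ _ _ _], head=2, tail=2, size=0
write(65): buf=[_ _ 65 _ _], head=2, tail=3, size=1
write(10): buf=[_ _ 65 10 _], head=2, tail=4, size=2
read(): buf=[_ _ _ 10 _], head=3, tail=4, size=1
write(69): buf=[_ _ _ 10 69], head=3, tail=0, size=2
write(34): buf=[34 _ _ 10 69], head=3, tail=1, size=3
write(94): buf=[34 94 _ 10 69], head=3, tail=2, size=4
read(): buf=[34 94 _ _ 69], head=4, tail=2, size=3
write(36): buf=[34 94 36 _ 69], head=4, tail=3, size=4
read(): buf=[34 94 36 _ _], head=0, tail=3, size=3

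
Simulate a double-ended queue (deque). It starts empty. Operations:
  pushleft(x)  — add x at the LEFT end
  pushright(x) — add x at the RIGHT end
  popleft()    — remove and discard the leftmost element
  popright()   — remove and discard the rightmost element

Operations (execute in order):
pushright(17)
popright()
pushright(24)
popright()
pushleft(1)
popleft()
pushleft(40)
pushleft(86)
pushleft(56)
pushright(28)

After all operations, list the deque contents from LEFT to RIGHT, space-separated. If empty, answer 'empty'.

Answer: 56 86 40 28

Derivation:
pushright(17): [17]
popright(): []
pushright(24): [24]
popright(): []
pushleft(1): [1]
popleft(): []
pushleft(40): [40]
pushleft(86): [86, 40]
pushleft(56): [56, 86, 40]
pushright(28): [56, 86, 40, 28]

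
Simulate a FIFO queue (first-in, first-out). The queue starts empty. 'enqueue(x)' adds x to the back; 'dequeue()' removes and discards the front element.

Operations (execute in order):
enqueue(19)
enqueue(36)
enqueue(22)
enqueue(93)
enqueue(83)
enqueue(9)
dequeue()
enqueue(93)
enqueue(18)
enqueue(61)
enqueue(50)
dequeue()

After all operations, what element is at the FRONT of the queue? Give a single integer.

enqueue(19): queue = [19]
enqueue(36): queue = [19, 36]
enqueue(22): queue = [19, 36, 22]
enqueue(93): queue = [19, 36, 22, 93]
enqueue(83): queue = [19, 36, 22, 93, 83]
enqueue(9): queue = [19, 36, 22, 93, 83, 9]
dequeue(): queue = [36, 22, 93, 83, 9]
enqueue(93): queue = [36, 22, 93, 83, 9, 93]
enqueue(18): queue = [36, 22, 93, 83, 9, 93, 18]
enqueue(61): queue = [36, 22, 93, 83, 9, 93, 18, 61]
enqueue(50): queue = [36, 22, 93, 83, 9, 93, 18, 61, 50]
dequeue(): queue = [22, 93, 83, 9, 93, 18, 61, 50]

Answer: 22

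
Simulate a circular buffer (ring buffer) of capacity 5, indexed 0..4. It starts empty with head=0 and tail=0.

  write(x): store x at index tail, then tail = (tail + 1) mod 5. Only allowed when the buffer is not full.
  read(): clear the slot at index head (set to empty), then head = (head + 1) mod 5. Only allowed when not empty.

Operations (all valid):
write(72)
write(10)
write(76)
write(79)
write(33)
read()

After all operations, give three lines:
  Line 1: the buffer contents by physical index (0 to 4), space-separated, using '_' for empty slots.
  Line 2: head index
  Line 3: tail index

write(72): buf=[72 _ _ _ _], head=0, tail=1, size=1
write(10): buf=[72 10 _ _ _], head=0, tail=2, size=2
write(76): buf=[72 10 76 _ _], head=0, tail=3, size=3
write(79): buf=[72 10 76 79 _], head=0, tail=4, size=4
write(33): buf=[72 10 76 79 33], head=0, tail=0, size=5
read(): buf=[_ 10 76 79 33], head=1, tail=0, size=4

Answer: _ 10 76 79 33
1
0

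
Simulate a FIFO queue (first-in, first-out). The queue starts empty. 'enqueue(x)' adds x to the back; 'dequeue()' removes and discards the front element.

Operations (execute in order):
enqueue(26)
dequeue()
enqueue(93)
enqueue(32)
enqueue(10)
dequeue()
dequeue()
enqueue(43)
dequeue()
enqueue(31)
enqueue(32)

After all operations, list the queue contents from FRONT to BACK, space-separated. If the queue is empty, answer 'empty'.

Answer: 43 31 32

Derivation:
enqueue(26): [26]
dequeue(): []
enqueue(93): [93]
enqueue(32): [93, 32]
enqueue(10): [93, 32, 10]
dequeue(): [32, 10]
dequeue(): [10]
enqueue(43): [10, 43]
dequeue(): [43]
enqueue(31): [43, 31]
enqueue(32): [43, 31, 32]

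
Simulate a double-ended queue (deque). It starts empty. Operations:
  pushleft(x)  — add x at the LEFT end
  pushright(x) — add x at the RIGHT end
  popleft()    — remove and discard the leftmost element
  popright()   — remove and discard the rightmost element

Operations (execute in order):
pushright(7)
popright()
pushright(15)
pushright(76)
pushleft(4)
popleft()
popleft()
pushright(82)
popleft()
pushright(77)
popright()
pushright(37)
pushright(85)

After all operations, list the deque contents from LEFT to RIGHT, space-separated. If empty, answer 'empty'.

pushright(7): [7]
popright(): []
pushright(15): [15]
pushright(76): [15, 76]
pushleft(4): [4, 15, 76]
popleft(): [15, 76]
popleft(): [76]
pushright(82): [76, 82]
popleft(): [82]
pushright(77): [82, 77]
popright(): [82]
pushright(37): [82, 37]
pushright(85): [82, 37, 85]

Answer: 82 37 85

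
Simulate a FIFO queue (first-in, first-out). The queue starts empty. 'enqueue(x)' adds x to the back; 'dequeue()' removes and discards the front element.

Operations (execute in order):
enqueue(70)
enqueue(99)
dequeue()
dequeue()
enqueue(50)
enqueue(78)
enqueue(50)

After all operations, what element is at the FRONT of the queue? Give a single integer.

Answer: 50

Derivation:
enqueue(70): queue = [70]
enqueue(99): queue = [70, 99]
dequeue(): queue = [99]
dequeue(): queue = []
enqueue(50): queue = [50]
enqueue(78): queue = [50, 78]
enqueue(50): queue = [50, 78, 50]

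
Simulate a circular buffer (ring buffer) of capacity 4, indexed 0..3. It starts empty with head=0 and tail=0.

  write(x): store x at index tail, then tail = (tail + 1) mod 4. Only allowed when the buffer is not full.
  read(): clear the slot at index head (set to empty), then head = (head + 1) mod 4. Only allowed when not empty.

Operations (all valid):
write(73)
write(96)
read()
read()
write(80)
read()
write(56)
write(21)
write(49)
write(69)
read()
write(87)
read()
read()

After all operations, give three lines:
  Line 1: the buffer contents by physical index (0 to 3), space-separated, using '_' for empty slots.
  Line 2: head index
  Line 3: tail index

write(73): buf=[73 _ _ _], head=0, tail=1, size=1
write(96): buf=[73 96 _ _], head=0, tail=2, size=2
read(): buf=[_ 96 _ _], head=1, tail=2, size=1
read(): buf=[_ _ _ _], head=2, tail=2, size=0
write(80): buf=[_ _ 80 _], head=2, tail=3, size=1
read(): buf=[_ _ _ _], head=3, tail=3, size=0
write(56): buf=[_ _ _ 56], head=3, tail=0, size=1
write(21): buf=[21 _ _ 56], head=3, tail=1, size=2
write(49): buf=[21 49 _ 56], head=3, tail=2, size=3
write(69): buf=[21 49 69 56], head=3, tail=3, size=4
read(): buf=[21 49 69 _], head=0, tail=3, size=3
write(87): buf=[21 49 69 87], head=0, tail=0, size=4
read(): buf=[_ 49 69 87], head=1, tail=0, size=3
read(): buf=[_ _ 69 87], head=2, tail=0, size=2

Answer: _ _ 69 87
2
0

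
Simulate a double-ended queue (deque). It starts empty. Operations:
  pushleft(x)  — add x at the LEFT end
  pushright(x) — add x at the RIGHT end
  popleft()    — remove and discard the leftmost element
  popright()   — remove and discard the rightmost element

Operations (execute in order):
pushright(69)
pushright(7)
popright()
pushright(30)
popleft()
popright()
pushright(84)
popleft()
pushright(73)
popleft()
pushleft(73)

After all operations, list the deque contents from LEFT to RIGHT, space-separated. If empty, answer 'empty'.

Answer: 73

Derivation:
pushright(69): [69]
pushright(7): [69, 7]
popright(): [69]
pushright(30): [69, 30]
popleft(): [30]
popright(): []
pushright(84): [84]
popleft(): []
pushright(73): [73]
popleft(): []
pushleft(73): [73]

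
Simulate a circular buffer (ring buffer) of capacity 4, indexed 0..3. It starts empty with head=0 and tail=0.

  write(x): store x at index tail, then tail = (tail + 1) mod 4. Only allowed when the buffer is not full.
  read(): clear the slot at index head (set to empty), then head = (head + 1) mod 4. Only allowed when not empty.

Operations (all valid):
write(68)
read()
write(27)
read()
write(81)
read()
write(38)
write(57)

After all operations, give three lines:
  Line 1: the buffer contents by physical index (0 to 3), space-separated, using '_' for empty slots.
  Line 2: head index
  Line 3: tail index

Answer: 57 _ _ 38
3
1

Derivation:
write(68): buf=[68 _ _ _], head=0, tail=1, size=1
read(): buf=[_ _ _ _], head=1, tail=1, size=0
write(27): buf=[_ 27 _ _], head=1, tail=2, size=1
read(): buf=[_ _ _ _], head=2, tail=2, size=0
write(81): buf=[_ _ 81 _], head=2, tail=3, size=1
read(): buf=[_ _ _ _], head=3, tail=3, size=0
write(38): buf=[_ _ _ 38], head=3, tail=0, size=1
write(57): buf=[57 _ _ 38], head=3, tail=1, size=2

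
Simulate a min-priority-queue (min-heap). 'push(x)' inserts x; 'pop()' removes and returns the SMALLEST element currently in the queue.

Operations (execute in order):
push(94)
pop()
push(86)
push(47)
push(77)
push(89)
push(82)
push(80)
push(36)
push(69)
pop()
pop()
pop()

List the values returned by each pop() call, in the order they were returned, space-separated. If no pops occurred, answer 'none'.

push(94): heap contents = [94]
pop() → 94: heap contents = []
push(86): heap contents = [86]
push(47): heap contents = [47, 86]
push(77): heap contents = [47, 77, 86]
push(89): heap contents = [47, 77, 86, 89]
push(82): heap contents = [47, 77, 82, 86, 89]
push(80): heap contents = [47, 77, 80, 82, 86, 89]
push(36): heap contents = [36, 47, 77, 80, 82, 86, 89]
push(69): heap contents = [36, 47, 69, 77, 80, 82, 86, 89]
pop() → 36: heap contents = [47, 69, 77, 80, 82, 86, 89]
pop() → 47: heap contents = [69, 77, 80, 82, 86, 89]
pop() → 69: heap contents = [77, 80, 82, 86, 89]

Answer: 94 36 47 69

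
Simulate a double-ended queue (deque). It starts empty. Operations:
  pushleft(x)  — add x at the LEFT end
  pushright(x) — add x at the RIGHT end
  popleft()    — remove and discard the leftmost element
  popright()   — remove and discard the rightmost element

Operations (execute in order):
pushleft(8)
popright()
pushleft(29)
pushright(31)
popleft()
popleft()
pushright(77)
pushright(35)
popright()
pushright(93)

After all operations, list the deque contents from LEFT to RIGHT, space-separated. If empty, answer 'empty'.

pushleft(8): [8]
popright(): []
pushleft(29): [29]
pushright(31): [29, 31]
popleft(): [31]
popleft(): []
pushright(77): [77]
pushright(35): [77, 35]
popright(): [77]
pushright(93): [77, 93]

Answer: 77 93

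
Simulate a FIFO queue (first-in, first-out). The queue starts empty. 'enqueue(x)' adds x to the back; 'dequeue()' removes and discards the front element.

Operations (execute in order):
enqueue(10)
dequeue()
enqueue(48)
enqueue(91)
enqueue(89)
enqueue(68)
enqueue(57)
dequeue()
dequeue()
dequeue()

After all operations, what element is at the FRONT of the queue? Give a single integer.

Answer: 68

Derivation:
enqueue(10): queue = [10]
dequeue(): queue = []
enqueue(48): queue = [48]
enqueue(91): queue = [48, 91]
enqueue(89): queue = [48, 91, 89]
enqueue(68): queue = [48, 91, 89, 68]
enqueue(57): queue = [48, 91, 89, 68, 57]
dequeue(): queue = [91, 89, 68, 57]
dequeue(): queue = [89, 68, 57]
dequeue(): queue = [68, 57]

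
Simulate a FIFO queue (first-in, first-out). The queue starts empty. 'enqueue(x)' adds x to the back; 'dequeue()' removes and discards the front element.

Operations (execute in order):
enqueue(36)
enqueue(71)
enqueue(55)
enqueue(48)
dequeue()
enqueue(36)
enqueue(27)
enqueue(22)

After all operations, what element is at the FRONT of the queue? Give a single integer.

Answer: 71

Derivation:
enqueue(36): queue = [36]
enqueue(71): queue = [36, 71]
enqueue(55): queue = [36, 71, 55]
enqueue(48): queue = [36, 71, 55, 48]
dequeue(): queue = [71, 55, 48]
enqueue(36): queue = [71, 55, 48, 36]
enqueue(27): queue = [71, 55, 48, 36, 27]
enqueue(22): queue = [71, 55, 48, 36, 27, 22]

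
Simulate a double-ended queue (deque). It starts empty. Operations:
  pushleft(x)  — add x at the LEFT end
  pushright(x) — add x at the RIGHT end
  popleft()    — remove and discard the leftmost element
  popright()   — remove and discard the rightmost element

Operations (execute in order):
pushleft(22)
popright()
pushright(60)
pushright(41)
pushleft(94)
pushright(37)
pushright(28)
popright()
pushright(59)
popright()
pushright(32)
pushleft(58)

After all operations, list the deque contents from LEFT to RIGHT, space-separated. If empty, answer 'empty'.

Answer: 58 94 60 41 37 32

Derivation:
pushleft(22): [22]
popright(): []
pushright(60): [60]
pushright(41): [60, 41]
pushleft(94): [94, 60, 41]
pushright(37): [94, 60, 41, 37]
pushright(28): [94, 60, 41, 37, 28]
popright(): [94, 60, 41, 37]
pushright(59): [94, 60, 41, 37, 59]
popright(): [94, 60, 41, 37]
pushright(32): [94, 60, 41, 37, 32]
pushleft(58): [58, 94, 60, 41, 37, 32]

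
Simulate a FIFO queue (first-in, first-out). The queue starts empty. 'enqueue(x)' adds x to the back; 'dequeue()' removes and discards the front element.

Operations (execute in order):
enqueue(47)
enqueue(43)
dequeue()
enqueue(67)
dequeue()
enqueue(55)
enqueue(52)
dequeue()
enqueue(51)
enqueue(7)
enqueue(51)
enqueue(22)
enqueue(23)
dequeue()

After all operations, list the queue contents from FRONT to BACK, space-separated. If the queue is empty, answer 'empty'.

enqueue(47): [47]
enqueue(43): [47, 43]
dequeue(): [43]
enqueue(67): [43, 67]
dequeue(): [67]
enqueue(55): [67, 55]
enqueue(52): [67, 55, 52]
dequeue(): [55, 52]
enqueue(51): [55, 52, 51]
enqueue(7): [55, 52, 51, 7]
enqueue(51): [55, 52, 51, 7, 51]
enqueue(22): [55, 52, 51, 7, 51, 22]
enqueue(23): [55, 52, 51, 7, 51, 22, 23]
dequeue(): [52, 51, 7, 51, 22, 23]

Answer: 52 51 7 51 22 23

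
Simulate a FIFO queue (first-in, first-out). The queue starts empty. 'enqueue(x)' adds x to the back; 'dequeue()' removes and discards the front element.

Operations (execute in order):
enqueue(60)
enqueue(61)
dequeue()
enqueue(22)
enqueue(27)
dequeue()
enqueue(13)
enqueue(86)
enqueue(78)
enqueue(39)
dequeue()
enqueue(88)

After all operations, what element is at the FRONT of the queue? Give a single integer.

Answer: 27

Derivation:
enqueue(60): queue = [60]
enqueue(61): queue = [60, 61]
dequeue(): queue = [61]
enqueue(22): queue = [61, 22]
enqueue(27): queue = [61, 22, 27]
dequeue(): queue = [22, 27]
enqueue(13): queue = [22, 27, 13]
enqueue(86): queue = [22, 27, 13, 86]
enqueue(78): queue = [22, 27, 13, 86, 78]
enqueue(39): queue = [22, 27, 13, 86, 78, 39]
dequeue(): queue = [27, 13, 86, 78, 39]
enqueue(88): queue = [27, 13, 86, 78, 39, 88]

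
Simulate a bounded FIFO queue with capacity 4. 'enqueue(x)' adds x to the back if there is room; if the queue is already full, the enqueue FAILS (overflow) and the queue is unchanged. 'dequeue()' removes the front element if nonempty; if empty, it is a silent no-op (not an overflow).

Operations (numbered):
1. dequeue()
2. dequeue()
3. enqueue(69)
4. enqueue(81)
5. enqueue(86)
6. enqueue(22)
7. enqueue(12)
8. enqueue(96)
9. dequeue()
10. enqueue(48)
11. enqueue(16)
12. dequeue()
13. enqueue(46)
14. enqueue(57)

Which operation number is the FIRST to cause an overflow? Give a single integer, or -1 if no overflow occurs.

Answer: 7

Derivation:
1. dequeue(): empty, no-op, size=0
2. dequeue(): empty, no-op, size=0
3. enqueue(69): size=1
4. enqueue(81): size=2
5. enqueue(86): size=3
6. enqueue(22): size=4
7. enqueue(12): size=4=cap → OVERFLOW (fail)
8. enqueue(96): size=4=cap → OVERFLOW (fail)
9. dequeue(): size=3
10. enqueue(48): size=4
11. enqueue(16): size=4=cap → OVERFLOW (fail)
12. dequeue(): size=3
13. enqueue(46): size=4
14. enqueue(57): size=4=cap → OVERFLOW (fail)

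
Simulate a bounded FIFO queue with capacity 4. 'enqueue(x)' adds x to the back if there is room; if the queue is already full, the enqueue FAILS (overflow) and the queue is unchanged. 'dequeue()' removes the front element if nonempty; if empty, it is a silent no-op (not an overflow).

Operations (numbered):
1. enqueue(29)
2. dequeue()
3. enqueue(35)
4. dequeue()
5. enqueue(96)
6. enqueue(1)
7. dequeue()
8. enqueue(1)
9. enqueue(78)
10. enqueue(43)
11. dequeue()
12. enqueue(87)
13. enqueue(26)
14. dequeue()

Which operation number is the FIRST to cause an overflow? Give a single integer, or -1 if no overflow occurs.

Answer: 13

Derivation:
1. enqueue(29): size=1
2. dequeue(): size=0
3. enqueue(35): size=1
4. dequeue(): size=0
5. enqueue(96): size=1
6. enqueue(1): size=2
7. dequeue(): size=1
8. enqueue(1): size=2
9. enqueue(78): size=3
10. enqueue(43): size=4
11. dequeue(): size=3
12. enqueue(87): size=4
13. enqueue(26): size=4=cap → OVERFLOW (fail)
14. dequeue(): size=3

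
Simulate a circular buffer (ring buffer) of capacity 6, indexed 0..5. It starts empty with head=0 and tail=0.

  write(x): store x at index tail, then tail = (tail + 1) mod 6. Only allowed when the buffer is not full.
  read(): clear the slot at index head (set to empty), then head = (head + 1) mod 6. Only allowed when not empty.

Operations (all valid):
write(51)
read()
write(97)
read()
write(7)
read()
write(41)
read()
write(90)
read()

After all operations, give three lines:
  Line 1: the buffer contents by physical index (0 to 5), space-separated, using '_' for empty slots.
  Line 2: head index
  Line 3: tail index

write(51): buf=[51 _ _ _ _ _], head=0, tail=1, size=1
read(): buf=[_ _ _ _ _ _], head=1, tail=1, size=0
write(97): buf=[_ 97 _ _ _ _], head=1, tail=2, size=1
read(): buf=[_ _ _ _ _ _], head=2, tail=2, size=0
write(7): buf=[_ _ 7 _ _ _], head=2, tail=3, size=1
read(): buf=[_ _ _ _ _ _], head=3, tail=3, size=0
write(41): buf=[_ _ _ 41 _ _], head=3, tail=4, size=1
read(): buf=[_ _ _ _ _ _], head=4, tail=4, size=0
write(90): buf=[_ _ _ _ 90 _], head=4, tail=5, size=1
read(): buf=[_ _ _ _ _ _], head=5, tail=5, size=0

Answer: _ _ _ _ _ _
5
5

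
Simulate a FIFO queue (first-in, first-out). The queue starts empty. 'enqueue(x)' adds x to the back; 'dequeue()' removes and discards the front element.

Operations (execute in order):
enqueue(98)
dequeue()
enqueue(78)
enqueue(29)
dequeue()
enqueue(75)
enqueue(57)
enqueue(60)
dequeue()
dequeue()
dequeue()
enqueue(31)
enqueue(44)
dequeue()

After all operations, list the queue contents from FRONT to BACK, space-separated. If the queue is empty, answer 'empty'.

enqueue(98): [98]
dequeue(): []
enqueue(78): [78]
enqueue(29): [78, 29]
dequeue(): [29]
enqueue(75): [29, 75]
enqueue(57): [29, 75, 57]
enqueue(60): [29, 75, 57, 60]
dequeue(): [75, 57, 60]
dequeue(): [57, 60]
dequeue(): [60]
enqueue(31): [60, 31]
enqueue(44): [60, 31, 44]
dequeue(): [31, 44]

Answer: 31 44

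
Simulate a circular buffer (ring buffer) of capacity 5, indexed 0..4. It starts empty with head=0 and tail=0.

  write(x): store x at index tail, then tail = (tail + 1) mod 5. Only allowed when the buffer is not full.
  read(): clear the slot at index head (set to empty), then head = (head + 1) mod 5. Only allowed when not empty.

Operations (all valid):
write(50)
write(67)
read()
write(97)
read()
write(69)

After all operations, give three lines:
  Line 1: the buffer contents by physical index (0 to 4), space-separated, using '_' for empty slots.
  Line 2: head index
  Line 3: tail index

write(50): buf=[50 _ _ _ _], head=0, tail=1, size=1
write(67): buf=[50 67 _ _ _], head=0, tail=2, size=2
read(): buf=[_ 67 _ _ _], head=1, tail=2, size=1
write(97): buf=[_ 67 97 _ _], head=1, tail=3, size=2
read(): buf=[_ _ 97 _ _], head=2, tail=3, size=1
write(69): buf=[_ _ 97 69 _], head=2, tail=4, size=2

Answer: _ _ 97 69 _
2
4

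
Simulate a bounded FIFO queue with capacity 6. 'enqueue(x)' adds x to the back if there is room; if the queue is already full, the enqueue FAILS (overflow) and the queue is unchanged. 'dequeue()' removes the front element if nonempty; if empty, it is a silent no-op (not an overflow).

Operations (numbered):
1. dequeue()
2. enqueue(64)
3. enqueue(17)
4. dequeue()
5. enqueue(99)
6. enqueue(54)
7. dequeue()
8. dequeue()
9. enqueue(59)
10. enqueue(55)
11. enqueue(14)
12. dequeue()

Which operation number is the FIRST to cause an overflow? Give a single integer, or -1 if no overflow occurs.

Answer: -1

Derivation:
1. dequeue(): empty, no-op, size=0
2. enqueue(64): size=1
3. enqueue(17): size=2
4. dequeue(): size=1
5. enqueue(99): size=2
6. enqueue(54): size=3
7. dequeue(): size=2
8. dequeue(): size=1
9. enqueue(59): size=2
10. enqueue(55): size=3
11. enqueue(14): size=4
12. dequeue(): size=3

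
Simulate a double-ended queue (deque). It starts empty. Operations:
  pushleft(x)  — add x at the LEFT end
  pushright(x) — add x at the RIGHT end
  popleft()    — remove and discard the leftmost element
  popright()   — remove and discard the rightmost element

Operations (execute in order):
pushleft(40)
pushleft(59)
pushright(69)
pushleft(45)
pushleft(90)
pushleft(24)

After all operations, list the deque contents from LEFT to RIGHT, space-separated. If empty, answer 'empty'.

Answer: 24 90 45 59 40 69

Derivation:
pushleft(40): [40]
pushleft(59): [59, 40]
pushright(69): [59, 40, 69]
pushleft(45): [45, 59, 40, 69]
pushleft(90): [90, 45, 59, 40, 69]
pushleft(24): [24, 90, 45, 59, 40, 69]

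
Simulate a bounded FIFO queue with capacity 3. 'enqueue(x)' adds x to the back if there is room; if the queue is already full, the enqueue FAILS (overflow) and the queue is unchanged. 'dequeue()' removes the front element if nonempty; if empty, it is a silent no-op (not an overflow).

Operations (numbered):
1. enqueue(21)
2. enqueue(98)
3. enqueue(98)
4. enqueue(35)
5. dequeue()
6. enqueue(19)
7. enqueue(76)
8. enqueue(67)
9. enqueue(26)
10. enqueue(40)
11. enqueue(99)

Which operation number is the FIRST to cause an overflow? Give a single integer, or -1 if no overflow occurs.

Answer: 4

Derivation:
1. enqueue(21): size=1
2. enqueue(98): size=2
3. enqueue(98): size=3
4. enqueue(35): size=3=cap → OVERFLOW (fail)
5. dequeue(): size=2
6. enqueue(19): size=3
7. enqueue(76): size=3=cap → OVERFLOW (fail)
8. enqueue(67): size=3=cap → OVERFLOW (fail)
9. enqueue(26): size=3=cap → OVERFLOW (fail)
10. enqueue(40): size=3=cap → OVERFLOW (fail)
11. enqueue(99): size=3=cap → OVERFLOW (fail)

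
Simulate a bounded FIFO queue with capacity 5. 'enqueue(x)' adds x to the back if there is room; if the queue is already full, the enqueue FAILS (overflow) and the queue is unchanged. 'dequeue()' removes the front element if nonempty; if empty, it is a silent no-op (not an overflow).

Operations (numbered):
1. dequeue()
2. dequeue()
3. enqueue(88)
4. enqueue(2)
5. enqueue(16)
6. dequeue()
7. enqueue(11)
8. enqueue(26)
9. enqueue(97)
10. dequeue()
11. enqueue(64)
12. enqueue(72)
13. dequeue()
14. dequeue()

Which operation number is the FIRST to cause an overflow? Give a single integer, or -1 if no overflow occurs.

1. dequeue(): empty, no-op, size=0
2. dequeue(): empty, no-op, size=0
3. enqueue(88): size=1
4. enqueue(2): size=2
5. enqueue(16): size=3
6. dequeue(): size=2
7. enqueue(11): size=3
8. enqueue(26): size=4
9. enqueue(97): size=5
10. dequeue(): size=4
11. enqueue(64): size=5
12. enqueue(72): size=5=cap → OVERFLOW (fail)
13. dequeue(): size=4
14. dequeue(): size=3

Answer: 12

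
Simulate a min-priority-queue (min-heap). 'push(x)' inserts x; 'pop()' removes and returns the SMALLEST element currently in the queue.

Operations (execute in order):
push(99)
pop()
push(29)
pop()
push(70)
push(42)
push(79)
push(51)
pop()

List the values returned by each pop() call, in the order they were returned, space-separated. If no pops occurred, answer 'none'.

push(99): heap contents = [99]
pop() → 99: heap contents = []
push(29): heap contents = [29]
pop() → 29: heap contents = []
push(70): heap contents = [70]
push(42): heap contents = [42, 70]
push(79): heap contents = [42, 70, 79]
push(51): heap contents = [42, 51, 70, 79]
pop() → 42: heap contents = [51, 70, 79]

Answer: 99 29 42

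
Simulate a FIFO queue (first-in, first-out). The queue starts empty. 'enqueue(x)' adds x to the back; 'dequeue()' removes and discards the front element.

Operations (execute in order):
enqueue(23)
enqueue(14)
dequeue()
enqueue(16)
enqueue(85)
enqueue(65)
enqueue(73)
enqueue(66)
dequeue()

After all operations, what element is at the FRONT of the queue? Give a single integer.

enqueue(23): queue = [23]
enqueue(14): queue = [23, 14]
dequeue(): queue = [14]
enqueue(16): queue = [14, 16]
enqueue(85): queue = [14, 16, 85]
enqueue(65): queue = [14, 16, 85, 65]
enqueue(73): queue = [14, 16, 85, 65, 73]
enqueue(66): queue = [14, 16, 85, 65, 73, 66]
dequeue(): queue = [16, 85, 65, 73, 66]

Answer: 16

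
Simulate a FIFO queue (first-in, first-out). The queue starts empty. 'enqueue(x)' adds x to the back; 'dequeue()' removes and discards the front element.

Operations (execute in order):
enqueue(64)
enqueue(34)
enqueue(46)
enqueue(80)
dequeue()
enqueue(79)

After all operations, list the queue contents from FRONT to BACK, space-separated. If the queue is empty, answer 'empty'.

Answer: 34 46 80 79

Derivation:
enqueue(64): [64]
enqueue(34): [64, 34]
enqueue(46): [64, 34, 46]
enqueue(80): [64, 34, 46, 80]
dequeue(): [34, 46, 80]
enqueue(79): [34, 46, 80, 79]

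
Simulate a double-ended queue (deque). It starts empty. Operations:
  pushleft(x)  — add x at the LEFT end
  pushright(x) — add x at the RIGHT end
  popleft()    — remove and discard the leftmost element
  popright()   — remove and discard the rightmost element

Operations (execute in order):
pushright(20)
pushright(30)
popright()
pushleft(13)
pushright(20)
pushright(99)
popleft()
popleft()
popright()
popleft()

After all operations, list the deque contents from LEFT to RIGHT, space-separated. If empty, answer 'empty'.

Answer: empty

Derivation:
pushright(20): [20]
pushright(30): [20, 30]
popright(): [20]
pushleft(13): [13, 20]
pushright(20): [13, 20, 20]
pushright(99): [13, 20, 20, 99]
popleft(): [20, 20, 99]
popleft(): [20, 99]
popright(): [20]
popleft(): []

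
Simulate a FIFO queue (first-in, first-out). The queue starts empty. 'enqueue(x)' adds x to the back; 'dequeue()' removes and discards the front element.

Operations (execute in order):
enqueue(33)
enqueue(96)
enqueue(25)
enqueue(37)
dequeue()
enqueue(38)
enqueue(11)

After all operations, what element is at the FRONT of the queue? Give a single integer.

Answer: 96

Derivation:
enqueue(33): queue = [33]
enqueue(96): queue = [33, 96]
enqueue(25): queue = [33, 96, 25]
enqueue(37): queue = [33, 96, 25, 37]
dequeue(): queue = [96, 25, 37]
enqueue(38): queue = [96, 25, 37, 38]
enqueue(11): queue = [96, 25, 37, 38, 11]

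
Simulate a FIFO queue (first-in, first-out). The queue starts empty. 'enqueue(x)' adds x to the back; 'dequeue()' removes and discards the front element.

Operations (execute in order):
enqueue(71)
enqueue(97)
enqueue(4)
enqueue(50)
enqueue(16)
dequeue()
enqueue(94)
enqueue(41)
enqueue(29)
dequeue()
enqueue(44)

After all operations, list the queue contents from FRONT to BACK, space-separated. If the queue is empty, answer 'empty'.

Answer: 4 50 16 94 41 29 44

Derivation:
enqueue(71): [71]
enqueue(97): [71, 97]
enqueue(4): [71, 97, 4]
enqueue(50): [71, 97, 4, 50]
enqueue(16): [71, 97, 4, 50, 16]
dequeue(): [97, 4, 50, 16]
enqueue(94): [97, 4, 50, 16, 94]
enqueue(41): [97, 4, 50, 16, 94, 41]
enqueue(29): [97, 4, 50, 16, 94, 41, 29]
dequeue(): [4, 50, 16, 94, 41, 29]
enqueue(44): [4, 50, 16, 94, 41, 29, 44]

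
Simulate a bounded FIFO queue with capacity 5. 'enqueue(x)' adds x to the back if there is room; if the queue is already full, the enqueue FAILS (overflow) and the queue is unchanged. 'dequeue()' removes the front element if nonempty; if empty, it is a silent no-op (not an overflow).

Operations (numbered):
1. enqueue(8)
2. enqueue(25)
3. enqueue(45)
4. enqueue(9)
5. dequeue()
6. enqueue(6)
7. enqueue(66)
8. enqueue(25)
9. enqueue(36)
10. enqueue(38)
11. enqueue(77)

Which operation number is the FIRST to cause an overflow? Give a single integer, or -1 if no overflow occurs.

Answer: 8

Derivation:
1. enqueue(8): size=1
2. enqueue(25): size=2
3. enqueue(45): size=3
4. enqueue(9): size=4
5. dequeue(): size=3
6. enqueue(6): size=4
7. enqueue(66): size=5
8. enqueue(25): size=5=cap → OVERFLOW (fail)
9. enqueue(36): size=5=cap → OVERFLOW (fail)
10. enqueue(38): size=5=cap → OVERFLOW (fail)
11. enqueue(77): size=5=cap → OVERFLOW (fail)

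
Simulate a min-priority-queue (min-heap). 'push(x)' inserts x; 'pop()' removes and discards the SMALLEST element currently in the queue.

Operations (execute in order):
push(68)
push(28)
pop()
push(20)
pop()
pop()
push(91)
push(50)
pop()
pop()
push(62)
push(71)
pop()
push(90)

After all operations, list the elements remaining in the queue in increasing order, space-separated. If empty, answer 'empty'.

Answer: 71 90

Derivation:
push(68): heap contents = [68]
push(28): heap contents = [28, 68]
pop() → 28: heap contents = [68]
push(20): heap contents = [20, 68]
pop() → 20: heap contents = [68]
pop() → 68: heap contents = []
push(91): heap contents = [91]
push(50): heap contents = [50, 91]
pop() → 50: heap contents = [91]
pop() → 91: heap contents = []
push(62): heap contents = [62]
push(71): heap contents = [62, 71]
pop() → 62: heap contents = [71]
push(90): heap contents = [71, 90]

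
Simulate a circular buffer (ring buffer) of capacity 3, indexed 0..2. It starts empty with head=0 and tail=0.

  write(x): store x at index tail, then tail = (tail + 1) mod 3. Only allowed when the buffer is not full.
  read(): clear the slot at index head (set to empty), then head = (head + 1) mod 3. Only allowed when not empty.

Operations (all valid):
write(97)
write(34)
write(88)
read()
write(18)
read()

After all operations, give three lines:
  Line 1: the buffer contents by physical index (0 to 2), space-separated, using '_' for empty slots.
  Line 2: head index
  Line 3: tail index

write(97): buf=[97 _ _], head=0, tail=1, size=1
write(34): buf=[97 34 _], head=0, tail=2, size=2
write(88): buf=[97 34 88], head=0, tail=0, size=3
read(): buf=[_ 34 88], head=1, tail=0, size=2
write(18): buf=[18 34 88], head=1, tail=1, size=3
read(): buf=[18 _ 88], head=2, tail=1, size=2

Answer: 18 _ 88
2
1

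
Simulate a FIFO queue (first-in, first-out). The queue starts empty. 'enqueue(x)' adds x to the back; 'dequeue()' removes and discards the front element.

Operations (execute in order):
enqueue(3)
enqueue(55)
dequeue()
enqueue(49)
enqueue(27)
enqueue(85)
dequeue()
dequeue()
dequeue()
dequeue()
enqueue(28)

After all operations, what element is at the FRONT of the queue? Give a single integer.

enqueue(3): queue = [3]
enqueue(55): queue = [3, 55]
dequeue(): queue = [55]
enqueue(49): queue = [55, 49]
enqueue(27): queue = [55, 49, 27]
enqueue(85): queue = [55, 49, 27, 85]
dequeue(): queue = [49, 27, 85]
dequeue(): queue = [27, 85]
dequeue(): queue = [85]
dequeue(): queue = []
enqueue(28): queue = [28]

Answer: 28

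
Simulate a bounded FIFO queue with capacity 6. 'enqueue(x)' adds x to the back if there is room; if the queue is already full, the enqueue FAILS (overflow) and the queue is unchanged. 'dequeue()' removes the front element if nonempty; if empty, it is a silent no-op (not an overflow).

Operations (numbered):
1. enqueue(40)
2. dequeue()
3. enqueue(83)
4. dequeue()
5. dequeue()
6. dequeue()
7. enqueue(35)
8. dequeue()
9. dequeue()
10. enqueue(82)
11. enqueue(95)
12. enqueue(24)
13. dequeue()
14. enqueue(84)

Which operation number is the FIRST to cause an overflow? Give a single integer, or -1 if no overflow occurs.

1. enqueue(40): size=1
2. dequeue(): size=0
3. enqueue(83): size=1
4. dequeue(): size=0
5. dequeue(): empty, no-op, size=0
6. dequeue(): empty, no-op, size=0
7. enqueue(35): size=1
8. dequeue(): size=0
9. dequeue(): empty, no-op, size=0
10. enqueue(82): size=1
11. enqueue(95): size=2
12. enqueue(24): size=3
13. dequeue(): size=2
14. enqueue(84): size=3

Answer: -1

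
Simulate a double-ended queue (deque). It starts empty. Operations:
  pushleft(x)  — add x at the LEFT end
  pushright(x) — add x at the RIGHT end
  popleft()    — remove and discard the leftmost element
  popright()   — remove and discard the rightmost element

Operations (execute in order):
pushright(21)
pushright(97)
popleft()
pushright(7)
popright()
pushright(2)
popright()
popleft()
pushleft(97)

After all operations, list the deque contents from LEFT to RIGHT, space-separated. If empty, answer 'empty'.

pushright(21): [21]
pushright(97): [21, 97]
popleft(): [97]
pushright(7): [97, 7]
popright(): [97]
pushright(2): [97, 2]
popright(): [97]
popleft(): []
pushleft(97): [97]

Answer: 97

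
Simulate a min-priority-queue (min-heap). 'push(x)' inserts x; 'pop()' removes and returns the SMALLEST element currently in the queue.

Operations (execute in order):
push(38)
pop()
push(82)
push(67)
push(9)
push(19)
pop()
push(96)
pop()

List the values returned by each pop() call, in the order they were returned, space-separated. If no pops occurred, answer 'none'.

Answer: 38 9 19

Derivation:
push(38): heap contents = [38]
pop() → 38: heap contents = []
push(82): heap contents = [82]
push(67): heap contents = [67, 82]
push(9): heap contents = [9, 67, 82]
push(19): heap contents = [9, 19, 67, 82]
pop() → 9: heap contents = [19, 67, 82]
push(96): heap contents = [19, 67, 82, 96]
pop() → 19: heap contents = [67, 82, 96]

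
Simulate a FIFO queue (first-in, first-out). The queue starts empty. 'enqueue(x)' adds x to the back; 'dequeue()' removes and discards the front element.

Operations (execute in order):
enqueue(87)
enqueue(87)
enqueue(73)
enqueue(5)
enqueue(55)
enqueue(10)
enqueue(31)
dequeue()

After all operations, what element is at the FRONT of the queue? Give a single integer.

enqueue(87): queue = [87]
enqueue(87): queue = [87, 87]
enqueue(73): queue = [87, 87, 73]
enqueue(5): queue = [87, 87, 73, 5]
enqueue(55): queue = [87, 87, 73, 5, 55]
enqueue(10): queue = [87, 87, 73, 5, 55, 10]
enqueue(31): queue = [87, 87, 73, 5, 55, 10, 31]
dequeue(): queue = [87, 73, 5, 55, 10, 31]

Answer: 87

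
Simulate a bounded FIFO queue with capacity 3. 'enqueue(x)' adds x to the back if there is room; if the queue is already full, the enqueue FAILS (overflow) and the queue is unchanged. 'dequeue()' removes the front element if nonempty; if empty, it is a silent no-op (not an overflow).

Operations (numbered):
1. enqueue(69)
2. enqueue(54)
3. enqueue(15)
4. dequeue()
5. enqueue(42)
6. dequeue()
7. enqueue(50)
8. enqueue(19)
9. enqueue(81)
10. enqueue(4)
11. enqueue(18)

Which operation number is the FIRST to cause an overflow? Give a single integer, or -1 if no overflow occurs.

Answer: 8

Derivation:
1. enqueue(69): size=1
2. enqueue(54): size=2
3. enqueue(15): size=3
4. dequeue(): size=2
5. enqueue(42): size=3
6. dequeue(): size=2
7. enqueue(50): size=3
8. enqueue(19): size=3=cap → OVERFLOW (fail)
9. enqueue(81): size=3=cap → OVERFLOW (fail)
10. enqueue(4): size=3=cap → OVERFLOW (fail)
11. enqueue(18): size=3=cap → OVERFLOW (fail)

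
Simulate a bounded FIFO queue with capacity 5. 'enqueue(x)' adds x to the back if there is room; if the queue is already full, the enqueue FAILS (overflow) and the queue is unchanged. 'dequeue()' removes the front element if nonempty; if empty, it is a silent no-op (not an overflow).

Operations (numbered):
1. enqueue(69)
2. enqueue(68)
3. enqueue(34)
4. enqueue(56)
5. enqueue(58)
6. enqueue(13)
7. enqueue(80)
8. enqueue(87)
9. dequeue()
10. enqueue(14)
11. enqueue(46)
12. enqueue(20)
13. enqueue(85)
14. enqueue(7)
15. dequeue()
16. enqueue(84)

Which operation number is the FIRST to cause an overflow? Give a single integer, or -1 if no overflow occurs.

Answer: 6

Derivation:
1. enqueue(69): size=1
2. enqueue(68): size=2
3. enqueue(34): size=3
4. enqueue(56): size=4
5. enqueue(58): size=5
6. enqueue(13): size=5=cap → OVERFLOW (fail)
7. enqueue(80): size=5=cap → OVERFLOW (fail)
8. enqueue(87): size=5=cap → OVERFLOW (fail)
9. dequeue(): size=4
10. enqueue(14): size=5
11. enqueue(46): size=5=cap → OVERFLOW (fail)
12. enqueue(20): size=5=cap → OVERFLOW (fail)
13. enqueue(85): size=5=cap → OVERFLOW (fail)
14. enqueue(7): size=5=cap → OVERFLOW (fail)
15. dequeue(): size=4
16. enqueue(84): size=5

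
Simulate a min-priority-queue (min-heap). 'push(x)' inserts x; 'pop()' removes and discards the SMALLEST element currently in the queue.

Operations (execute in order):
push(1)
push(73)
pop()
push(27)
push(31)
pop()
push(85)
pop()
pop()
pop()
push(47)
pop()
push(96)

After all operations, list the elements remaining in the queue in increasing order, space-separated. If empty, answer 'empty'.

push(1): heap contents = [1]
push(73): heap contents = [1, 73]
pop() → 1: heap contents = [73]
push(27): heap contents = [27, 73]
push(31): heap contents = [27, 31, 73]
pop() → 27: heap contents = [31, 73]
push(85): heap contents = [31, 73, 85]
pop() → 31: heap contents = [73, 85]
pop() → 73: heap contents = [85]
pop() → 85: heap contents = []
push(47): heap contents = [47]
pop() → 47: heap contents = []
push(96): heap contents = [96]

Answer: 96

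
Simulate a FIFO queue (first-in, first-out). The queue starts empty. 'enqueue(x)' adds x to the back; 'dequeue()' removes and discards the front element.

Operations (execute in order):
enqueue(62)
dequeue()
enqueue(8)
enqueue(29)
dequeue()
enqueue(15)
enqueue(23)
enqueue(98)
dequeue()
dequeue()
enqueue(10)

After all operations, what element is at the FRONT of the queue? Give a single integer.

Answer: 23

Derivation:
enqueue(62): queue = [62]
dequeue(): queue = []
enqueue(8): queue = [8]
enqueue(29): queue = [8, 29]
dequeue(): queue = [29]
enqueue(15): queue = [29, 15]
enqueue(23): queue = [29, 15, 23]
enqueue(98): queue = [29, 15, 23, 98]
dequeue(): queue = [15, 23, 98]
dequeue(): queue = [23, 98]
enqueue(10): queue = [23, 98, 10]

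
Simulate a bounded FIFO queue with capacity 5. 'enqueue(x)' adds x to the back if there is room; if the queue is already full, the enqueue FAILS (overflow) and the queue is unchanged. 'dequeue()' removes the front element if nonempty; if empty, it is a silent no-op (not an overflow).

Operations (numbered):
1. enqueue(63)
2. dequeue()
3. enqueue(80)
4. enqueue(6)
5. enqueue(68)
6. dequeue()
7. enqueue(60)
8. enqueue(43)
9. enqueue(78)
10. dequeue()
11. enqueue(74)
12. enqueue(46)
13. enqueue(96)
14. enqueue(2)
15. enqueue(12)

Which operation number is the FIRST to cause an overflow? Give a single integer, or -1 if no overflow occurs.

1. enqueue(63): size=1
2. dequeue(): size=0
3. enqueue(80): size=1
4. enqueue(6): size=2
5. enqueue(68): size=3
6. dequeue(): size=2
7. enqueue(60): size=3
8. enqueue(43): size=4
9. enqueue(78): size=5
10. dequeue(): size=4
11. enqueue(74): size=5
12. enqueue(46): size=5=cap → OVERFLOW (fail)
13. enqueue(96): size=5=cap → OVERFLOW (fail)
14. enqueue(2): size=5=cap → OVERFLOW (fail)
15. enqueue(12): size=5=cap → OVERFLOW (fail)

Answer: 12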